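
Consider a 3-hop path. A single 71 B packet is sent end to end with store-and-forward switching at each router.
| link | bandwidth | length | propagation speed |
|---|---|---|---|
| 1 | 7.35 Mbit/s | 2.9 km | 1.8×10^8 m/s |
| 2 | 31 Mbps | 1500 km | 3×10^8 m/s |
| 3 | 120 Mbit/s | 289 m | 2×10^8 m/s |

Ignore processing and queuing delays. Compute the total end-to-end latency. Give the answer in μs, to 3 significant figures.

5120 μs

L = 71 × 8 = 568 bits.
Transmission delays (L/R per hop): 77.2789, 18.3226, 4.73333 μs; sum = 100.335 μs.
Propagation delays (d/s per hop): 16.1111, 5000, 1.445 μs; sum = 5017.56 μs.
End-to-end = 5120 μs.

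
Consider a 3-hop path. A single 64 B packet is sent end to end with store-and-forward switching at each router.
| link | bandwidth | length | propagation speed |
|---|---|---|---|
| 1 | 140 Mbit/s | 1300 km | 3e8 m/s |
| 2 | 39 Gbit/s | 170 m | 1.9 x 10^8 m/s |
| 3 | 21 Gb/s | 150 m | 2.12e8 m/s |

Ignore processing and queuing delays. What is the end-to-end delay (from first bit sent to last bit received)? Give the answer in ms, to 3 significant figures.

L = 64 × 8 = 512 bits.
Transmission delays (L/R per hop): 0.00365714, 1.31282e-05, 2.4381e-05 ms; sum = 0.00369465 ms.
Propagation delays (d/s per hop): 4.33333, 0.000894737, 0.000707547 ms; sum = 4.33494 ms.
End-to-end = 4.34 ms.

4.34 ms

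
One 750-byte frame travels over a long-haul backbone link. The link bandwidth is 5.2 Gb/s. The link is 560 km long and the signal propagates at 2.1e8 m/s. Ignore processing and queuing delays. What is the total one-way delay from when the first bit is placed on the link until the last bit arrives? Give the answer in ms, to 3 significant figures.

L = 750 × 8 = 6000 bits.
Transmission delay = L/R = 6000 / 5200000000 = 0.00115385 ms.
Propagation delay = d/s = 560000 m / 210000000 m/s = 2.66667 ms.
Total = 2.67 ms.

2.67 ms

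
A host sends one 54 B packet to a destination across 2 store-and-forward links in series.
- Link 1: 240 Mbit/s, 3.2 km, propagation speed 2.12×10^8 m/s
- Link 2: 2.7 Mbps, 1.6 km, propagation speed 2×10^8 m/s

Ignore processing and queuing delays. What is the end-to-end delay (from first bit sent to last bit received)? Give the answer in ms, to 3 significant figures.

0.185 ms

L = 54 × 8 = 432 bits.
Transmission delays (L/R per hop): 0.0018, 0.16 ms; sum = 0.1618 ms.
Propagation delays (d/s per hop): 0.0150943, 0.008 ms; sum = 0.0230943 ms.
End-to-end = 0.185 ms.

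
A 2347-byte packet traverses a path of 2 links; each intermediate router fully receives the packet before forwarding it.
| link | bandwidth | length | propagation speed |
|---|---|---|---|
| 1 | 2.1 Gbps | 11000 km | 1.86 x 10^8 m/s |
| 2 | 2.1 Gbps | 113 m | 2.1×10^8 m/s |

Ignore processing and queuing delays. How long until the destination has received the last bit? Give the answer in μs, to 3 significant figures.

L = 2347 × 8 = 18776 bits.
Transmission delay per hop = L/R = 18776/2100000000 = 8.94095 μs; 2 hops → 17.8819 μs.
Propagation delays (d/s per hop): 59139.8, 0.538095 μs; sum = 59140.3 μs.
End-to-end = 59200 μs.

59200 μs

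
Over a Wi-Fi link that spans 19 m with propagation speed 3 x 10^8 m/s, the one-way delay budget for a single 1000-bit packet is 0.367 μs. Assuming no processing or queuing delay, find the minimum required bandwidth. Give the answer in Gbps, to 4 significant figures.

Propagation delay = 19 / 300000000 = 0.0633333 μs.
Transmission budget = 0.367 − 0.0633333 = 0.303667 μs.
R ≥ L / t_tx = 1000 bits / 3.03667e-07 s = 3.293 Gbps.

3.293 Gbps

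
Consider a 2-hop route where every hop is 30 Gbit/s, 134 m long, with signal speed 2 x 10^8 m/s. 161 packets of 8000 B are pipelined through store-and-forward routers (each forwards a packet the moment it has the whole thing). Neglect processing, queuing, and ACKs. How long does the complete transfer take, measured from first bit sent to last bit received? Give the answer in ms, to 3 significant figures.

0.347 ms

Per-hop transmission t_tx = L/R = 64000/30000000000 = 0.00213333 ms.
Per-hop propagation t_prop = 134/200000000 = 0.00067 ms.
Pipeline fill: first packet needs 2·t_tx to clear all hops; remaining 160 packets each add one t_tx.
Total = (2+161-1)·t_tx + 2·t_prop = 162·0.00213333 + 2·0.00067 = 0.347 ms.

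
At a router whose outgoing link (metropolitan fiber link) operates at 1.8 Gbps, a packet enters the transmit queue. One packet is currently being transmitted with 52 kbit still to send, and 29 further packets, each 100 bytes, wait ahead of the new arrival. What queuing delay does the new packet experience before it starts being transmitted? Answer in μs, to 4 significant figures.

41.78 μs

Each queued packet: L/R = 800/1800000000 = 0.444444 μs.
29 queued → 12.8889 μs.
Plus remaining 52000 bits of current packet: 28.8889 μs.
Queuing delay = 41.78 μs.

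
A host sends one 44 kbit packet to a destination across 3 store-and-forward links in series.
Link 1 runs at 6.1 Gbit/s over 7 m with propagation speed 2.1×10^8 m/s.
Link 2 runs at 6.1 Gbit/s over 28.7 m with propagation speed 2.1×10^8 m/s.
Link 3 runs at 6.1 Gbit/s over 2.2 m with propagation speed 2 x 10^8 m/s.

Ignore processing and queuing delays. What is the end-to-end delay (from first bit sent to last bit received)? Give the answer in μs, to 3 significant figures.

L = 44000 bits.
Transmission delay per hop = L/R = 44000/6100000000 = 7.21311 μs; 3 hops → 21.6393 μs.
Propagation delays (d/s per hop): 0.0333333, 0.136667, 0.011 μs; sum = 0.181 μs.
End-to-end = 21.8 μs.

21.8 μs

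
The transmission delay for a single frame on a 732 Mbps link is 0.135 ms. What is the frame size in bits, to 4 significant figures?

L = R × t_tx = 732000000 b/s × 0.000135 s = 98820 bits.

98820 bits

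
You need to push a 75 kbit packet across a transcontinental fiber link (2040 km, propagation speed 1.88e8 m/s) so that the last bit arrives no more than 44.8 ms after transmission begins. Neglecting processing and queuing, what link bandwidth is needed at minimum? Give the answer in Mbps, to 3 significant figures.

2.21 Mbps

Propagation delay = 2040000 / 188000000 = 10.8511 ms.
Transmission budget = 44.8 − 10.8511 = 33.9489 ms.
R ≥ L / t_tx = 75000 bits / 0.0339489 s = 2.21 Mbps.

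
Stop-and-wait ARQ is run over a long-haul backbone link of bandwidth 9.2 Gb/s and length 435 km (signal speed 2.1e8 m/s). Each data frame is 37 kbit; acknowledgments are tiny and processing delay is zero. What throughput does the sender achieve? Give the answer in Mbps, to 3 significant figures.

8.92 Mbps

t_tx = L/R = 37000/9200000000 = 4.02174e-06 s.
t_prop = 435000/210000000 = 0.00207143 s; RTT = 0.00414286 s.
Cycle = t_tx + RTT = 0.00414688 s.
Throughput = L / cycle = 37000 / 0.00414688 = 8.92 Mbps.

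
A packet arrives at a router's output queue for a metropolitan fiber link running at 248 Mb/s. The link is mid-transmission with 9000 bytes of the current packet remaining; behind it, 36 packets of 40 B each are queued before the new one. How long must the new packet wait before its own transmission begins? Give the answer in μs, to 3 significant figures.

337 μs

Each queued packet: L/R = 320/248000000 = 1.29032 μs.
36 queued → 46.4516 μs.
Plus remaining 72000 bits of current packet: 290.323 μs.
Queuing delay = 337 μs.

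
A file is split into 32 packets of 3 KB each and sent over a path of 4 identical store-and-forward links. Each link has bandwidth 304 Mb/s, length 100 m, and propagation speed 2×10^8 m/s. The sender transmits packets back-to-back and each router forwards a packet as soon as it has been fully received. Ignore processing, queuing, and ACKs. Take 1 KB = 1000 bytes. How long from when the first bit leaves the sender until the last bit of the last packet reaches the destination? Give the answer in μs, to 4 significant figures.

Per-hop transmission t_tx = L/R = 24000/304000000 = 78.9474 μs.
Per-hop propagation t_prop = 100/200000000 = 0.5 μs.
Pipeline fill: first packet needs 4·t_tx to clear all hops; remaining 31 packets each add one t_tx.
Total = (4+32-1)·t_tx + 4·t_prop = 35·78.9474 + 4·0.5 = 2765 μs.

2765 μs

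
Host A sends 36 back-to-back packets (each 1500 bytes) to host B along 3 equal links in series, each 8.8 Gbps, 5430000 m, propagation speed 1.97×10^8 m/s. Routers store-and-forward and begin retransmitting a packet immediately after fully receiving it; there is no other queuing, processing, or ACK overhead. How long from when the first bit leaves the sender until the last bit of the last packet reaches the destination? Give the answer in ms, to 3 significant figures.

Per-hop transmission t_tx = L/R = 12000/8800000000 = 0.00136364 ms.
Per-hop propagation t_prop = 5430000/197000000 = 27.5635 ms.
Pipeline fill: first packet needs 3·t_tx to clear all hops; remaining 35 packets each add one t_tx.
Total = (3+36-1)·t_tx + 3·t_prop = 38·0.00136364 + 3·27.5635 = 82.7 ms.

82.7 ms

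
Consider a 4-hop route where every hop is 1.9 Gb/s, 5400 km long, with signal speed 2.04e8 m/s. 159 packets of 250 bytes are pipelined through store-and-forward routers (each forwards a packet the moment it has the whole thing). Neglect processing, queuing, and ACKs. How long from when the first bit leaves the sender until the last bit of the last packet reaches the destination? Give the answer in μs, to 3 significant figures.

Per-hop transmission t_tx = L/R = 2000/1900000000 = 1.05263 μs.
Per-hop propagation t_prop = 5400000/204000000 = 26470.6 μs.
Pipeline fill: first packet needs 4·t_tx to clear all hops; remaining 158 packets each add one t_tx.
Total = (4+159-1)·t_tx + 4·t_prop = 162·1.05263 + 4·26470.6 = 106000 μs.

106000 μs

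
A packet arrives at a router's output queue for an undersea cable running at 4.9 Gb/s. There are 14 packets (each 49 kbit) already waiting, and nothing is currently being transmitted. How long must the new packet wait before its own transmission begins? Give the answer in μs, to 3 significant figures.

Each queued packet: L/R = 49000/4900000000 = 10 μs.
14 queued → 140 μs.
Queuing delay = 140 μs.

140 μs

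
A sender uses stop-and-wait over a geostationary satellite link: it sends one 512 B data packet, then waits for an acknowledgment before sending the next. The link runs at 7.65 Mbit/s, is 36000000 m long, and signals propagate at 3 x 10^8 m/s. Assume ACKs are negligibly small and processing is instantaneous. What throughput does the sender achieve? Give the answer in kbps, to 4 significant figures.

t_tx = L/R = 4096/7650000 = 0.000535425 s.
t_prop = 36000000/300000000 = 0.12 s; RTT = 0.24 s.
Cycle = t_tx + RTT = 0.240535 s.
Throughput = L / cycle = 4096 / 0.240535 = 17.03 kbps.

17.03 kbps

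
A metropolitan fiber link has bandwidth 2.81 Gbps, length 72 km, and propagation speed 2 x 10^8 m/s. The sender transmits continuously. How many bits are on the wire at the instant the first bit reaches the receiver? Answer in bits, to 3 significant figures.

Propagation delay = 72000 / 200000000 = 0.00036 s.
BDP = R × t_prop = 2810000000 × 0.00036 = 1011600 bits.

1010000 bits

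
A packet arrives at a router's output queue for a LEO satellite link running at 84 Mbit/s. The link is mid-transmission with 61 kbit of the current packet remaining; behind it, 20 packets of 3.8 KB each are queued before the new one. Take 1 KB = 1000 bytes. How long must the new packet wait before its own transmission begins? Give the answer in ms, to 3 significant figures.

7.96 ms

Each queued packet: L/R = 30400/84000000 = 0.361905 ms.
20 queued → 7.2381 ms.
Plus remaining 61000 bits of current packet: 0.72619 ms.
Queuing delay = 7.96 ms.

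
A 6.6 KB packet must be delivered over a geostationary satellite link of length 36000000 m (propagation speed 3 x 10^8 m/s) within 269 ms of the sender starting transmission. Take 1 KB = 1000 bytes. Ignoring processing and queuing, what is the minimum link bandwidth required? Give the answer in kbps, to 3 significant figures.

354 kbps

L = 52800 bits.
Propagation delay = 36000000 / 300000000 = 120 ms.
Transmission budget = 269 − 120 = 149 ms.
R ≥ L / t_tx = 52800 bits / 0.149 s = 354 kbps.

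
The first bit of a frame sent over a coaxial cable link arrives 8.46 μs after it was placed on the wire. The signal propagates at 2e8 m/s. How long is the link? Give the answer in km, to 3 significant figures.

1.69 km

d = s × t_prop = 200000000 × 8.46e-06 = 1.69 km.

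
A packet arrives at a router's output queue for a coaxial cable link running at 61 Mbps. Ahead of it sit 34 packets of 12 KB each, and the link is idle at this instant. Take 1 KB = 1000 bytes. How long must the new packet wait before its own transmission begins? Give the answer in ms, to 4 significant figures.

Each queued packet: L/R = 96000/61000000 = 1.57377 ms.
34 queued → 53.5082 ms.
Queuing delay = 53.51 ms.

53.51 ms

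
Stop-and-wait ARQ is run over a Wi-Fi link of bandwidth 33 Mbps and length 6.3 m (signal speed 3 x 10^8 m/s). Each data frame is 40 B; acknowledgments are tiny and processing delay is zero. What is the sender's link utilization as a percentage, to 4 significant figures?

t_tx = L/R = 320/33000000 = 9.69697e-06 s.
t_prop = 6.3/300000000 = 2.1e-08 s; RTT = 4.2e-08 s.
Cycle = t_tx + RTT = 9.73897e-06 s.
Utilization = t_tx / cycle = 9.69697e-06/9.73897e-06 = 99.57 %.

99.57 %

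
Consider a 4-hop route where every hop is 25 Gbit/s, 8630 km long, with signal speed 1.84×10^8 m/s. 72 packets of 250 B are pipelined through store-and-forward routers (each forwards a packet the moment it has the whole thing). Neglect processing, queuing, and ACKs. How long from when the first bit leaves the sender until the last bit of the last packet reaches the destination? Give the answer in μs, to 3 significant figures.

Per-hop transmission t_tx = L/R = 2000/25000000000 = 0.08 μs.
Per-hop propagation t_prop = 8630000/184000000 = 46902.2 μs.
Pipeline fill: first packet needs 4·t_tx to clear all hops; remaining 71 packets each add one t_tx.
Total = (4+72-1)·t_tx + 4·t_prop = 75·0.08 + 4·46902.2 = 188000 μs.

188000 μs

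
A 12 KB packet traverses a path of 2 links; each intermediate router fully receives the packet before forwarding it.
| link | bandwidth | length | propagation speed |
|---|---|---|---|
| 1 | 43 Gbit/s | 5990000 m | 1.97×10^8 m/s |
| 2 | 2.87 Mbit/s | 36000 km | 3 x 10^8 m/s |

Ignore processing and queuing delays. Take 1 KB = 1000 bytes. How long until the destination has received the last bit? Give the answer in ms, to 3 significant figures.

184 ms

L = 96000 bits.
Transmission delays (L/R per hop): 0.00223256, 33.4495 ms; sum = 33.4517 ms.
Propagation delays (d/s per hop): 30.4061, 120 ms; sum = 150.406 ms.
End-to-end = 184 ms.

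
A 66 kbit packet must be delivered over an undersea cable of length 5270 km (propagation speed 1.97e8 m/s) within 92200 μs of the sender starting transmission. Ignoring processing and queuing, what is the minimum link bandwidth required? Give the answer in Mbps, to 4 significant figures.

Propagation delay = 5270000 / 197000000 = 26751.3 μs.
Transmission budget = 92200 − 26751.3 = 65448.7 μs.
R ≥ L / t_tx = 66000 bits / 0.0654487 s = 1.008 Mbps.

1.008 Mbps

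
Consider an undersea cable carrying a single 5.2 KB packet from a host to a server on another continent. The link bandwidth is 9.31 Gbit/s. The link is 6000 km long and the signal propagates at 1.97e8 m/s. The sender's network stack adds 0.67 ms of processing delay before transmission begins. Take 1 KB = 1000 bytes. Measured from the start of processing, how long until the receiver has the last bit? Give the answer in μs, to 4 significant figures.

31130 μs

L = 41600 bits.
Transmission delay = L/R = 41600 / 9310000000 = 4.46831 μs.
Propagation delay = d/s = 6000000 m / 197000000 m/s = 30456.9 μs.
Plus processing delay 0.67 ms = 670 μs.
Total = 31130 μs.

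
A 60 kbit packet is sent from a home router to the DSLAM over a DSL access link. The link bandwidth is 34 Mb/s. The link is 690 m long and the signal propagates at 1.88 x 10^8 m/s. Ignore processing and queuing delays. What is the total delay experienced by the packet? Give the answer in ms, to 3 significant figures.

L = 60000 bits.
Transmission delay = L/R = 60000 / 34000000 = 1.76471 ms.
Propagation delay = d/s = 690 m / 188000000 m/s = 0.00367021 ms.
Total = 1.77 ms.

1.77 ms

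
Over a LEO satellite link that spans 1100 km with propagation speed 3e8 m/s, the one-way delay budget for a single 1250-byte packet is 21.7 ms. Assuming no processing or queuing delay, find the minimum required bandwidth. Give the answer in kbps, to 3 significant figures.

555 kbps

L = 10000 bits.
Propagation delay = 1100000 / 300000000 = 3.66667 ms.
Transmission budget = 21.7 − 3.66667 = 18.0333 ms.
R ≥ L / t_tx = 10000 bits / 0.0180333 s = 555 kbps.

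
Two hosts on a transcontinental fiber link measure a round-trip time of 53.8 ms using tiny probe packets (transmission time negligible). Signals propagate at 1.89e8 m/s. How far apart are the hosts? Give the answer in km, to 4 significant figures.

5084 km

One-way propagation = RTT/2 = 26.9 ms.
d = s × t = 189000000 × 0.0269 = 5084 km.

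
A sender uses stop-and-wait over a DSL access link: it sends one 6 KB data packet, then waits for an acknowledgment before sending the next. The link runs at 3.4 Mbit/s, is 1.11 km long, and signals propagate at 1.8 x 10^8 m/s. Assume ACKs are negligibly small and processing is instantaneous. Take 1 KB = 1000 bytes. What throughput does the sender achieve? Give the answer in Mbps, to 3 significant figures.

t_tx = L/R = 48000/3400000 = 0.0141176 s.
t_prop = 1110/180000000 = 6.16667e-06 s; RTT = 1.23333e-05 s.
Cycle = t_tx + RTT = 0.01413 s.
Throughput = L / cycle = 48000 / 0.01413 = 3.40 Mbps.

3.40 Mbps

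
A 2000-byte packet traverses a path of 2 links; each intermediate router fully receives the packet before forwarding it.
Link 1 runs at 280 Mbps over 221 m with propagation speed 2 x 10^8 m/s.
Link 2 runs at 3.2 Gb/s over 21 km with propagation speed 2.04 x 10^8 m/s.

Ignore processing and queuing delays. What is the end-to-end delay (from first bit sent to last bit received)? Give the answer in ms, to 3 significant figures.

L = 2000 × 8 = 16000 bits.
Transmission delays (L/R per hop): 0.0571429, 0.005 ms; sum = 0.0621429 ms.
Propagation delays (d/s per hop): 0.001105, 0.102941 ms; sum = 0.104046 ms.
End-to-end = 0.166 ms.

0.166 ms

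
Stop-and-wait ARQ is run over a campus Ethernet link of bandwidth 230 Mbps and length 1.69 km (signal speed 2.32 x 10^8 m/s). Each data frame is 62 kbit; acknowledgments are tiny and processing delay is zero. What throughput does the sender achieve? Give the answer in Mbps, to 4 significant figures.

218.2 Mbps

t_tx = L/R = 62000/230000000 = 0.000269565 s.
t_prop = 1690/2.32e+08 = 7.28448e-06 s; RTT = 1.4569e-05 s.
Cycle = t_tx + RTT = 0.000284134 s.
Throughput = L / cycle = 62000 / 0.000284134 = 218.2 Mbps.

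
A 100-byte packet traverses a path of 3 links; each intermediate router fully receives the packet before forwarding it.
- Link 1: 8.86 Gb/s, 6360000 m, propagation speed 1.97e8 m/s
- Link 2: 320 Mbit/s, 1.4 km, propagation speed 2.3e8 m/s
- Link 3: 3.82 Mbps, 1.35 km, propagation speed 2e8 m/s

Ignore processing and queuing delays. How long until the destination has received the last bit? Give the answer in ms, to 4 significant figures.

32.51 ms

L = 100 × 8 = 800 bits.
Transmission delays (L/R per hop): 9.02935e-05, 0.0025, 0.209424 ms; sum = 0.212014 ms.
Propagation delays (d/s per hop): 32.2843, 0.00608696, 0.00675 ms; sum = 32.2971 ms.
End-to-end = 32.51 ms.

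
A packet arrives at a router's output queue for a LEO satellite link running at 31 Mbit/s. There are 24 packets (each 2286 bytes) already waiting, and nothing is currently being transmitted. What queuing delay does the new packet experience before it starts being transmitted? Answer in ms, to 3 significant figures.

Each queued packet: L/R = 18288/31000000 = 0.589935 ms.
24 queued → 14.1585 ms.
Queuing delay = 14.2 ms.

14.2 ms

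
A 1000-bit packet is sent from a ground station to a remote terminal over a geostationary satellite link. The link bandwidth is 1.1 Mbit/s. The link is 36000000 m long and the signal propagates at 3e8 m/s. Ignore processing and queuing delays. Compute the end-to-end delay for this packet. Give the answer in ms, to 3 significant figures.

Transmission delay = L/R = 1000 / 1100000 = 0.909091 ms.
Propagation delay = d/s = 36000000 m / 300000000 m/s = 120 ms.
Total = 121 ms.

121 ms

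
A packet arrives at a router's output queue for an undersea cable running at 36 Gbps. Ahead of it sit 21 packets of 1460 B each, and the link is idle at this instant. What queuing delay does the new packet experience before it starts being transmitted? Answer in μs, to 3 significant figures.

6.81 μs

Each queued packet: L/R = 11680/36000000000 = 0.324444 μs.
21 queued → 6.81333 μs.
Queuing delay = 6.81 μs.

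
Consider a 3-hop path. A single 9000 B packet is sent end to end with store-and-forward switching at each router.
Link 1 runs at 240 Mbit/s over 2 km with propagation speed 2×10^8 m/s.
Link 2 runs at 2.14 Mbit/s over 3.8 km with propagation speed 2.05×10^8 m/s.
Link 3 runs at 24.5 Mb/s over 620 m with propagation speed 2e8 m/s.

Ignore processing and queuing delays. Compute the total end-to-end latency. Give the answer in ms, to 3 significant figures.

36.9 ms

L = 9000 × 8 = 72000 bits.
Transmission delays (L/R per hop): 0.3, 33.6449, 2.93878 ms; sum = 36.8836 ms.
Propagation delays (d/s per hop): 0.01, 0.0185366, 0.0031 ms; sum = 0.0316366 ms.
End-to-end = 36.9 ms.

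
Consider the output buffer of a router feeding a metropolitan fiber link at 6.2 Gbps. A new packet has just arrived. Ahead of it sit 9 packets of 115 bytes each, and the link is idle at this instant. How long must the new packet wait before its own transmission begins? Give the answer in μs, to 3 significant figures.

1.34 μs

Each queued packet: L/R = 920/6200000000 = 0.148387 μs.
9 queued → 1.33548 μs.
Queuing delay = 1.34 μs.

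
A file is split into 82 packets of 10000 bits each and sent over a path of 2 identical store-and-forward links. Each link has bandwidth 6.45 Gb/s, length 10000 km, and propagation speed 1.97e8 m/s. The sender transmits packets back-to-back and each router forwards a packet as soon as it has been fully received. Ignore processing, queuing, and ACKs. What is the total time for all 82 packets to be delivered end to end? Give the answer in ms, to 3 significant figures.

Per-hop transmission t_tx = L/R = 10000/6450000000 = 0.00155039 ms.
Per-hop propagation t_prop = 10000000/197000000 = 50.7614 ms.
Pipeline fill: first packet needs 2·t_tx to clear all hops; remaining 81 packets each add one t_tx.
Total = (2+82-1)·t_tx + 2·t_prop = 83·0.00155039 + 2·50.7614 = 102 ms.

102 ms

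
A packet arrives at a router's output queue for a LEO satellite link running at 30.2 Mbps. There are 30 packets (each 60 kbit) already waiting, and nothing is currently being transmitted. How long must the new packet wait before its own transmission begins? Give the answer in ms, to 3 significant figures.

Each queued packet: L/R = 60000/30200000 = 1.98675 ms.
30 queued → 59.6026 ms.
Queuing delay = 59.6 ms.

59.6 ms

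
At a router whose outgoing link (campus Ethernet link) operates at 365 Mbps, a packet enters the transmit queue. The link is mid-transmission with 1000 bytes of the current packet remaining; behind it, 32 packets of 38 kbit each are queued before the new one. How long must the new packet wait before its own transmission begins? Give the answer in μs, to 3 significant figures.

Each queued packet: L/R = 38000/365000000 = 104.11 μs.
32 queued → 3331.51 μs.
Plus remaining 8000 bits of current packet: 21.9178 μs.
Queuing delay = 3350 μs.

3350 μs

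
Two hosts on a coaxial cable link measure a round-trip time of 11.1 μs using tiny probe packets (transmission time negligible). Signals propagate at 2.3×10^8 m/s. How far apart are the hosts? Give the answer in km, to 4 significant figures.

1.277 km

One-way propagation = RTT/2 = 5.55 μs.
d = s × t = 2.3e+08 × 5.55e-06 = 1.277 km.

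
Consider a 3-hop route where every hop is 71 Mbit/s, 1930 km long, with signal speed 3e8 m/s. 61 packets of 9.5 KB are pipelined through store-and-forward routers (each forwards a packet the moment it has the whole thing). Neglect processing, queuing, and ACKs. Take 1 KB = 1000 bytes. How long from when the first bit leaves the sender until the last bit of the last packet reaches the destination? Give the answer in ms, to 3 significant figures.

Per-hop transmission t_tx = L/R = 76000/71000000 = 1.07042 ms.
Per-hop propagation t_prop = 1930000/300000000 = 6.43333 ms.
Pipeline fill: first packet needs 3·t_tx to clear all hops; remaining 60 packets each add one t_tx.
Total = (3+61-1)·t_tx + 3·t_prop = 63·1.07042 + 3·6.43333 = 86.7 ms.

86.7 ms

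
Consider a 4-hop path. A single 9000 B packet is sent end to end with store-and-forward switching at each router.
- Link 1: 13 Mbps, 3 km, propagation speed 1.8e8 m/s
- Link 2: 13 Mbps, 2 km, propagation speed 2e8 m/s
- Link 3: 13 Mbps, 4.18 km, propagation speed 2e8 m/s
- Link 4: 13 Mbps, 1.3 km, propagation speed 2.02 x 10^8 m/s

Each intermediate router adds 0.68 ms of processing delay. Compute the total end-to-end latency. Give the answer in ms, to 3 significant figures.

L = 9000 × 8 = 72000 bits.
Transmission delay per hop = L/R = 72000/13000000 = 5.53846 ms; 4 hops → 22.1538 ms.
Propagation delays (d/s per hop): 0.0166667, 0.01, 0.0209, 0.00643564 ms; sum = 0.0540023 ms.
Processing at 3 router(s): 3 × 0.68 ms = 2.04 ms.
End-to-end = 24.2 ms.

24.2 ms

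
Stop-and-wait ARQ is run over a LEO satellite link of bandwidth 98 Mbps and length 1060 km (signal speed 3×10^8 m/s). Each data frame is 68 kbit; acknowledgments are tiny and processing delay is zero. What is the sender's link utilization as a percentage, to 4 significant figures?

t_tx = L/R = 68000/98000000 = 0.000693878 s.
t_prop = 1060000/300000000 = 0.00353333 s; RTT = 0.00706667 s.
Cycle = t_tx + RTT = 0.00776054 s.
Utilization = t_tx / cycle = 0.000693878/0.00776054 = 8.941 %.

8.941 %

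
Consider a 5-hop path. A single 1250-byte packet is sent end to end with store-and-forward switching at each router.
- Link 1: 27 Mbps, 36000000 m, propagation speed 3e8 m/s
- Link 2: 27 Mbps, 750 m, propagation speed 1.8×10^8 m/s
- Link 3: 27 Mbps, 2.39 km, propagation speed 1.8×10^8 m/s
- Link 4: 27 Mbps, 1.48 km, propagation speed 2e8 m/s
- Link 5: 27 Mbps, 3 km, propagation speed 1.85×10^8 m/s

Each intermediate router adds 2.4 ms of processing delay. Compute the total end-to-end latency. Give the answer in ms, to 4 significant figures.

131.5 ms

L = 1250 × 8 = 10000 bits.
Transmission delay per hop = L/R = 10000/27000000 = 0.37037 ms; 5 hops → 1.85185 ms.
Propagation delays (d/s per hop): 120, 0.00416667, 0.0132778, 0.0074, 0.0162162 ms; sum = 120.041 ms.
Processing at 4 router(s): 4 × 2.4 ms = 9.6 ms.
End-to-end = 131.5 ms.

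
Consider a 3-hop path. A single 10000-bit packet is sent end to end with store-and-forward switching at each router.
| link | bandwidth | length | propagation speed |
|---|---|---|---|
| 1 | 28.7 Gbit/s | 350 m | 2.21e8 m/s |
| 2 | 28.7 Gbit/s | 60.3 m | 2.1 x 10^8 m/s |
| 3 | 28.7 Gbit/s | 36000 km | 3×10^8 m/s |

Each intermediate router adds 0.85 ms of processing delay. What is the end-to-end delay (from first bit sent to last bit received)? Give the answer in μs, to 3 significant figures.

122000 μs

Transmission delay per hop = L/R = 10000/28700000000 = 0.348432 μs; 3 hops → 1.0453 μs.
Propagation delays (d/s per hop): 1.58371, 0.287143, 120000 μs; sum = 120002 μs.
Processing at 2 router(s): 2 × 0.85 ms = 1700 μs.
End-to-end = 122000 μs.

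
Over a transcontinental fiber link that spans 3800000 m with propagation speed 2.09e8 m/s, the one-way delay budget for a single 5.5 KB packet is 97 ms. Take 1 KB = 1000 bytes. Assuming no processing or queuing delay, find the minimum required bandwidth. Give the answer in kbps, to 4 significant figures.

L = 44000 bits.
Propagation delay = 3800000 / 209000000 = 18.1818 ms.
Transmission budget = 97 − 18.1818 = 78.8182 ms.
R ≥ L / t_tx = 44000 bits / 0.0788182 s = 558.2 kbps.

558.2 kbps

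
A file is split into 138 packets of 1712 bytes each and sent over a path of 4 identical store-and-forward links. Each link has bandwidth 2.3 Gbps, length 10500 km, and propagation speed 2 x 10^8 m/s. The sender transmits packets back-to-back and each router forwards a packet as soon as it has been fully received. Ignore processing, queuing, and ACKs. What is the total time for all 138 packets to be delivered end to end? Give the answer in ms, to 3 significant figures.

211 ms

Per-hop transmission t_tx = L/R = 13696/2300000000 = 0.00595478 ms.
Per-hop propagation t_prop = 10500000/200000000 = 52.5 ms.
Pipeline fill: first packet needs 4·t_tx to clear all hops; remaining 137 packets each add one t_tx.
Total = (4+138-1)·t_tx + 4·t_prop = 141·0.00595478 + 4·52.5 = 211 ms.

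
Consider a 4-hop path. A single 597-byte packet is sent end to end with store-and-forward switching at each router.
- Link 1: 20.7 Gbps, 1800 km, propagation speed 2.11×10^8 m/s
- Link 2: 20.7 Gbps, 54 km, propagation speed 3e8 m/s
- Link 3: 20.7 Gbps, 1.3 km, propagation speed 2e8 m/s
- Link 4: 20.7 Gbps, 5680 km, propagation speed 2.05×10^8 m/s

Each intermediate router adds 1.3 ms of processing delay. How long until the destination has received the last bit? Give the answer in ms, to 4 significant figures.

40.33 ms

L = 597 × 8 = 4776 bits.
Transmission delay per hop = L/R = 4776/20700000000 = 0.000230725 ms; 4 hops → 0.000922899 ms.
Propagation delays (d/s per hop): 8.53081, 0.18, 0.0065, 27.7073 ms; sum = 36.4246 ms.
Processing at 3 router(s): 3 × 1.3 ms = 3.9 ms.
End-to-end = 40.33 ms.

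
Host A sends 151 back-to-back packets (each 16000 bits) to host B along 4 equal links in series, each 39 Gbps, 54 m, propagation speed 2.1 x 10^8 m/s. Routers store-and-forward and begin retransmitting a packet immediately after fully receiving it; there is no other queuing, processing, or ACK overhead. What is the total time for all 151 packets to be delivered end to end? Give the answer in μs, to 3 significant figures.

Per-hop transmission t_tx = L/R = 16000/39000000000 = 0.410256 μs.
Per-hop propagation t_prop = 54/210000000 = 0.257143 μs.
Pipeline fill: first packet needs 4·t_tx to clear all hops; remaining 150 packets each add one t_tx.
Total = (4+151-1)·t_tx + 4·t_prop = 154·0.410256 + 4·0.257143 = 64.2 μs.

64.2 μs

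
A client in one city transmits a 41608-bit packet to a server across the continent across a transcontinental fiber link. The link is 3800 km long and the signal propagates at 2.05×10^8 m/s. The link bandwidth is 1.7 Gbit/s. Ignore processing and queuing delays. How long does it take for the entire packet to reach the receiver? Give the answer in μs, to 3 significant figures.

18600 μs

Transmission delay = L/R = 41608 / 1700000000 = 24.4753 μs.
Propagation delay = d/s = 3800000 m / 2.05e+08 m/s = 18536.6 μs.
Total = 18600 μs.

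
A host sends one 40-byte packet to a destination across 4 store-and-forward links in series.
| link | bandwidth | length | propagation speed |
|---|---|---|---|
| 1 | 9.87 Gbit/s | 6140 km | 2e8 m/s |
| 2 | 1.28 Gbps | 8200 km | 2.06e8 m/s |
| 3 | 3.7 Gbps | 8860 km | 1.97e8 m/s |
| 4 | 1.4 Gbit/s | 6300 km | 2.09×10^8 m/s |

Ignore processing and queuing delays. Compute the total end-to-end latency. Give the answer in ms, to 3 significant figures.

146 ms

L = 40 × 8 = 320 bits.
Transmission delays (L/R per hop): 3.24215e-05, 0.00025, 8.64865e-05, 0.000228571 ms; sum = 0.000597479 ms.
Propagation delays (d/s per hop): 30.7, 39.8058, 44.9746, 30.1435 ms; sum = 145.624 ms.
End-to-end = 146 ms.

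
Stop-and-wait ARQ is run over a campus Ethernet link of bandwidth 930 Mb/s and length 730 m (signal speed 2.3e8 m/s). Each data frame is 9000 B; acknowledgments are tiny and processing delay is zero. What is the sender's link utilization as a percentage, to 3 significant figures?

t_tx = L/R = 72000/930000000 = 7.74194e-05 s.
t_prop = 730/2.3e+08 = 3.17391e-06 s; RTT = 6.34783e-06 s.
Cycle = t_tx + RTT = 8.37672e-05 s.
Utilization = t_tx / cycle = 7.74194e-05/8.37672e-05 = 92.4 %.

92.4 %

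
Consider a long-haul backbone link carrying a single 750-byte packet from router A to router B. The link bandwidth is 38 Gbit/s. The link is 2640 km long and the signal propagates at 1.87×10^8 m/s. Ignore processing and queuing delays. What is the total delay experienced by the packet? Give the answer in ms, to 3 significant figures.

14.1 ms

L = 750 × 8 = 6000 bits.
Transmission delay = L/R = 6000 / 38000000000 = 0.000157895 ms.
Propagation delay = d/s = 2640000 m / 187000000 m/s = 14.1176 ms.
Total = 14.1 ms.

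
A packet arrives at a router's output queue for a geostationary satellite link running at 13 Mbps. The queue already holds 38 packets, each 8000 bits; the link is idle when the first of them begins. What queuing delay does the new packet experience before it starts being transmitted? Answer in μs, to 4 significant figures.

Each queued packet: L/R = 8000/13000000 = 615.385 μs.
38 queued → 23384.6 μs.
Queuing delay = 23380 μs.

23380 μs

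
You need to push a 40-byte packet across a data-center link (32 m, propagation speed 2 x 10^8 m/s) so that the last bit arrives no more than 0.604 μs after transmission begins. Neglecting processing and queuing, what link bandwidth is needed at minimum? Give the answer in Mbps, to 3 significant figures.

721 Mbps

L = 320 bits.
Propagation delay = 32 / 200000000 = 0.16 μs.
Transmission budget = 0.604 − 0.16 = 0.444 μs.
R ≥ L / t_tx = 320 bits / 4.44e-07 s = 721 Mbps.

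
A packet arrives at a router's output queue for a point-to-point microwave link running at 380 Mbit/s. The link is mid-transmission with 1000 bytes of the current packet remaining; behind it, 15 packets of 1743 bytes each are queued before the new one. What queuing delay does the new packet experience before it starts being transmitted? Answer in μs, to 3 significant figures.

571 μs

Each queued packet: L/R = 13944/380000000 = 36.6947 μs.
15 queued → 550.421 μs.
Plus remaining 8000 bits of current packet: 21.0526 μs.
Queuing delay = 571 μs.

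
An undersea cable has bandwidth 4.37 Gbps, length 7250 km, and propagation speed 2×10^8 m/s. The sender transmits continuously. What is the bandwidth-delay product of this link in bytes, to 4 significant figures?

19800000 bytes

Propagation delay = 7250000 / 200000000 = 0.03625 s.
BDP = R × t_prop = 4370000000 × 0.03625 = 158413000 bits.
In bytes: 158413000/8 = 19800000 bytes.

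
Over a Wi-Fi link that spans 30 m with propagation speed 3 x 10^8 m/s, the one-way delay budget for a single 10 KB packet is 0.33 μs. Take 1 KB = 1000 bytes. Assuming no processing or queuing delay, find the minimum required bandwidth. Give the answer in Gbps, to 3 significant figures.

348 Gbps

L = 80000 bits.
Propagation delay = 30 / 300000000 = 0.1 μs.
Transmission budget = 0.33 − 0.1 = 0.23 μs.
R ≥ L / t_tx = 80000 bits / 2.3e-07 s = 348 Gbps.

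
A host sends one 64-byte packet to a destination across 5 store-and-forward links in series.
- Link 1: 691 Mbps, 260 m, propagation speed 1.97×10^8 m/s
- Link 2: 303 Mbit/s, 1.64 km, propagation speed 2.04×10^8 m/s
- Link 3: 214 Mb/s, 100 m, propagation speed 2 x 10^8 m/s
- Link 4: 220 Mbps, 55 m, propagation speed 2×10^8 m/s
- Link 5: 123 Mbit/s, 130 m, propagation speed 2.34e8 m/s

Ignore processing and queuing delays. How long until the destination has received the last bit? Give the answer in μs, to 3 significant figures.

L = 64 × 8 = 512 bits.
Transmission delays (L/R per hop): 0.740955, 1.68977, 2.39252, 2.32727, 4.1626 μs; sum = 11.3131 μs.
Propagation delays (d/s per hop): 1.3198, 8.03922, 0.5, 0.275, 0.555556 μs; sum = 10.6896 μs.
End-to-end = 22.0 μs.

22.0 μs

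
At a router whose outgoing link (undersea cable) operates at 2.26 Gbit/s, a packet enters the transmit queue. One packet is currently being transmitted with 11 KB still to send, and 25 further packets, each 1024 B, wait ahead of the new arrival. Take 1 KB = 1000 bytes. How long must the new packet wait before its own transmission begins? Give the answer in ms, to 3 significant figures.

Each queued packet: L/R = 8192/2260000000 = 0.00362478 ms.
25 queued → 0.0906195 ms.
Plus remaining 88000 bits of current packet: 0.0389381 ms.
Queuing delay = 0.130 ms.

0.130 ms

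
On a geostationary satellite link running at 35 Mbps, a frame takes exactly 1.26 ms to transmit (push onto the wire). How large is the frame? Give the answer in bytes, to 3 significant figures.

5510 bytes

L = R × t_tx = 35000000 b/s × 0.00126 s = 44100 bits.
In bytes: 44100 / 8 = 5510 bytes.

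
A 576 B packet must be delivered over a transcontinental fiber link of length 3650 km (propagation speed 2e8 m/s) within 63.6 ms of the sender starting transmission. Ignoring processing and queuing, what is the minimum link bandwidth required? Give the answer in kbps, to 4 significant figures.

101.6 kbps

L = 4608 bits.
Propagation delay = 3650000 / 200000000 = 18.25 ms.
Transmission budget = 63.6 − 18.25 = 45.35 ms.
R ≥ L / t_tx = 4608 bits / 0.04535 s = 101.6 kbps.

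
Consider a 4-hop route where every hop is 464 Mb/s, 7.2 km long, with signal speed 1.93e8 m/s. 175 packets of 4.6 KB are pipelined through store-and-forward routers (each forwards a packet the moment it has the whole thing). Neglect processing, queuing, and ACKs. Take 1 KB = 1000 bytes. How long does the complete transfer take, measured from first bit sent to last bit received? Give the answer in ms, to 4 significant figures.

14.27 ms

Per-hop transmission t_tx = L/R = 36800/464000000 = 0.0793103 ms.
Per-hop propagation t_prop = 7200/193000000 = 0.0373057 ms.
Pipeline fill: first packet needs 4·t_tx to clear all hops; remaining 174 packets each add one t_tx.
Total = (4+175-1)·t_tx + 4·t_prop = 178·0.0793103 + 4·0.0373057 = 14.27 ms.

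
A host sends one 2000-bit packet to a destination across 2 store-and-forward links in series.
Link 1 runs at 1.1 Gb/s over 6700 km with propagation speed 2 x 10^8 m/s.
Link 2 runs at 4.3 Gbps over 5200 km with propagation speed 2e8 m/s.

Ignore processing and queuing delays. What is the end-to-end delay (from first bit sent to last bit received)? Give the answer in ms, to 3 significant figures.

59.5 ms

Transmission delays (L/R per hop): 0.00181818, 0.000465116 ms; sum = 0.0022833 ms.
Propagation delays (d/s per hop): 33.5, 26 ms; sum = 59.5 ms.
End-to-end = 59.5 ms.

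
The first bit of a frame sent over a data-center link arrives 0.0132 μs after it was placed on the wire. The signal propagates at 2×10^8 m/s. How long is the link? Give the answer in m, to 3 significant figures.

2.64 m

d = s × t_prop = 200000000 × 1.32e-08 = 2.64 m.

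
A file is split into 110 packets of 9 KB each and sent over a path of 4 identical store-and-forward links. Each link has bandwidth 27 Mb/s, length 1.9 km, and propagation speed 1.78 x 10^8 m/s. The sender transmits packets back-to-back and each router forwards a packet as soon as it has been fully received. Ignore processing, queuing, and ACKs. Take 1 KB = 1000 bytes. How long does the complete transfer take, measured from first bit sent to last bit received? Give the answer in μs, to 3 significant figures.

301000 μs

Per-hop transmission t_tx = L/R = 72000/27000000 = 2666.67 μs.
Per-hop propagation t_prop = 1900/178000000 = 10.6742 μs.
Pipeline fill: first packet needs 4·t_tx to clear all hops; remaining 109 packets each add one t_tx.
Total = (4+110-1)·t_tx + 4·t_prop = 113·2666.67 + 4·10.6742 = 301000 μs.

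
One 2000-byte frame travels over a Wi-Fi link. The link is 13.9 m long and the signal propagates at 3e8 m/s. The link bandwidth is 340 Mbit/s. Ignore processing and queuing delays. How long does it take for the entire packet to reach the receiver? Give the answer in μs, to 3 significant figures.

L = 2000 × 8 = 16000 bits.
Transmission delay = L/R = 16000 / 340000000 = 47.0588 μs.
Propagation delay = d/s = 13.9 m / 300000000 m/s = 0.0463333 μs.
Total = 47.1 μs.

47.1 μs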